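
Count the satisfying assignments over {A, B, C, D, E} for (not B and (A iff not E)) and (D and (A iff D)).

Initial set: {((not B and (A iff not E)) and (D and (A iff D)))}.
((not B and (A iff not E)) and (D and (A iff D))): α-rule — add (not B and (A iff not E)), (D and (A iff D)).
(not B and (A iff not E)): α-rule — add not B, (A iff not E).
(D and (A iff D)): α-rule — add D, (A iff D).
(A iff not E): β-rule — branch into A, not E  //  not A, not not E.
  branch 1 (add A, not E):
    (A iff D): β-rule — branch into A, D  //  not A, not D.
      branch 1.1 (add A, D):
        ○ open, literals {A=T, B=F, D=T, E=F}.
      branch 1.2 (add not A, not D):
        × closes — contains both A and not A.
  branch 2 (add not A, not not E):
    (A iff D): β-rule — branch into A, D  //  not A, not D.
      branch 2.1 (add A, D):
        × closes — contains both A and not A.
      branch 2.2 (add not A, not D):
        × closes — contains both D and not D.
3 branches closed, 1 open.
Each open branch fixes some atoms; the unmentioned ones are free. Counting distinct full assignments: branch {A=T, B=F, D=T, E=F} (C) contributes 2 new. Total: 2.

2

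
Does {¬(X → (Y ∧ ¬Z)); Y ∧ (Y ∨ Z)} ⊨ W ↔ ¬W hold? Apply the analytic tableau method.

No

Initial set: {¬(X → (Y ∧ ¬Z)); (Y ∧ (Y ∨ Z)); ¬(W ↔ ¬W)}.
¬(X → (Y ∧ ¬Z)): α-rule — add X, ¬(Y ∧ ¬Z).
(Y ∧ (Y ∨ Z)): α-rule — add Y, (Y ∨ Z).
¬(W ↔ ¬W): β-rule — branch into W, ¬¬W  //  ¬W, ¬W.
  branch 1 (add W, ¬¬W):
    ¬(Y ∧ ¬Z): β-rule — branch into ¬Y  //  ¬¬Z.
      branch 1.1 (add ¬Y):
        × closes — contains both Y and ¬Y.
      branch 1.2 (add ¬¬Z):
        (Y ∨ Z): β-rule — branch into Y  //  Z.
          branch 1.2.1 (add Y):
            ○ open, literals {W=true, X=true, Y=true, Z=true}.
          branch 1.2.2 (add Z):
            ○ open, literals {W=true, X=true, Y=true, Z=true}.
  branch 2 (add ¬W, ¬W):
    ¬(Y ∧ ¬Z): β-rule — branch into ¬Y  //  ¬¬Z.
      branch 2.1 (add ¬Y):
        × closes — contains both Y and ¬Y.
      branch 2.2 (add ¬¬Z):
        (Y ∨ Z): β-rule — branch into Y  //  Z.
          branch 2.2.1 (add Y):
            ○ open, literals {W=false, X=true, Y=true, Z=true}.
          branch 2.2.2 (add Z):
            ○ open, literals {W=false, X=true, Y=true, Z=true}.
2 branches closed, 4 open.
An open branch gives a countermodel: W=true, X=true, Y=true, Z=true (unmentioned atoms arbitrary); the premises hold there but the conclusion fails.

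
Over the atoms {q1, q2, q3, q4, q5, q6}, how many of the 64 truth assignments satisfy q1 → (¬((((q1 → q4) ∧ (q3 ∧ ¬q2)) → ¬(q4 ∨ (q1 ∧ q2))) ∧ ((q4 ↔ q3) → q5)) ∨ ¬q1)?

Initial set: {(q1 → (¬((((q1 → q4) ∧ (q3 ∧ ¬q2)) → ¬(q4 ∨ (q1 ∧ q2))) ∧ ((q4 ↔ q3) → q5)) ∨ ¬q1))}.
(q1 → (¬((((q1 → q4) ∧ (q3 ∧ ¬q2)) → ¬(q4 ∨ (q1 ∧ q2))) ∧ ((q4 ↔ q3) → q5)) ∨ ¬q1)): β-rule — branch into ¬q1  //  (¬((((q1 → q4) ∧ (q3 ∧ ¬q2)) → ¬(q4 ∨ (q1 ∧ q2))) ∧ ((q4 ↔ q3) → q5)) ∨ ¬q1).
  branch 1 (add ¬q1):
    ○ open, literals {q1=false}.
  branch 2 (add (¬((((q1 → q4) ∧ (q3 ∧ ¬q2)) → ¬(q4 ∨ (q1 ∧ q2))) ∧ ((q4 ↔ q3) → q5)) ∨ ¬q1)):
    (¬((((q1 → q4) ∧ (q3 ∧ ¬q2)) → ¬(q4 ∨ (q1 ∧ q2))) ∧ ((q4 ↔ q3) → q5)) ∨ ¬q1): β-rule — branch into ¬((((q1 → q4) ∧ (q3 ∧ ¬q2)) → ¬(q4 ∨ (q1 ∧ q2))) ∧ ((q4 ↔ q3) → q5))  //  ¬q1.
      branch 2.1 (add ¬((((q1 → q4) ∧ (q3 ∧ ¬q2)) → ¬(q4 ∨ (q1 ∧ q2))) ∧ ((q4 ↔ q3) → q5))):
        ¬((((q1 → q4) ∧ (q3 ∧ ¬q2)) → ¬(q4 ∨ (q1 ∧ q2))) ∧ ((q4 ↔ q3) → q5)): β-rule — branch into ¬(((q1 → q4) ∧ (q3 ∧ ¬q2)) → ¬(q4 ∨ (q1 ∧ q2)))  //  ¬((q4 ↔ q3) → q5).
          branch 2.1.1 (add ¬(((q1 → q4) ∧ (q3 ∧ ¬q2)) → ¬(q4 ∨ (q1 ∧ q2)))):
            ¬(((q1 → q4) ∧ (q3 ∧ ¬q2)) → ¬(q4 ∨ (q1 ∧ q2))): α-rule — add ((q1 → q4) ∧ (q3 ∧ ¬q2)), ¬¬(q4 ∨ (q1 ∧ q2)).
            ((q1 → q4) ∧ (q3 ∧ ¬q2)): α-rule — add (q1 → q4), (q3 ∧ ¬q2).
            (q3 ∧ ¬q2): α-rule — add q3, ¬q2.
            ¬¬(q4 ∨ (q1 ∧ q2)): β-rule — branch into q4  //  (q1 ∧ q2).
              branch 2.1.1.1 (add q4):
                (q1 → q4): β-rule — branch into ¬q1  //  q4.
                  branch 2.1.1.1.1 (add ¬q1):
                    ○ open, literals {q1=false, q2=false, q3=true, q4=true}.
                  branch 2.1.1.1.2 (add q4):
                    ○ open, literals {q2=false, q3=true, q4=true}.
              branch 2.1.1.2 (add (q1 ∧ q2)):
                (q1 ∧ q2): α-rule — add q1, q2.
                × closes — contains both q2 and ¬q2.
          branch 2.1.2 (add ¬((q4 ↔ q3) → q5)):
            ¬((q4 ↔ q3) → q5): α-rule — add (q4 ↔ q3), ¬q5.
            (q4 ↔ q3): β-rule — branch into q4, q3  //  ¬q4, ¬q3.
              branch 2.1.2.1 (add q4, q3):
                ○ open, literals {q3=true, q4=true, q5=false}.
              branch 2.1.2.2 (add ¬q4, ¬q3):
                ○ open, literals {q3=false, q4=false, q5=false}.
      branch 2.2 (add ¬q1):
        ○ open, literals {q1=false}.
1 branch closed, 6 open.
Each open branch fixes some atoms; the unmentioned ones are free. Counting distinct full assignments: branch {q1=false} (q2, q3, q4, q5, q6) contributes 32 new; branch {q1=false, q2=false, q3=true, q4=true} (q5, q6) contributes 0 new; branch {q2=false, q3=true, q4=true} (q1, q5, q6) contributes 4 new; branch {q3=true, q4=true, q5=false} (q1, q2, q6) contributes 2 new; branch {q3=false, q4=false, q5=false} (q1, q2, q6) contributes 4 new; branch {q1=false} (q2, q3, q4, q5, q6) contributes 0 new. Total: 42.

42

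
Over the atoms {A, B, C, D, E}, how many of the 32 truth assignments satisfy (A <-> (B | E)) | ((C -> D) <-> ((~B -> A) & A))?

Initial set: {((A <-> (B | E)) | ((C -> D) <-> ((~B -> A) & A)))}.
((A <-> (B | E)) | ((C -> D) <-> ((~B -> A) & A))): β-rule — branch into (A <-> (B | E))  //  ((C -> D) <-> ((~B -> A) & A)).
  branch 1 (add (A <-> (B | E))):
    (A <-> (B | E)): β-rule — branch into A, (B | E)  //  ~A, ~(B | E).
      branch 1.1 (add A, (B | E)):
        (B | E): β-rule — branch into B  //  E.
          branch 1.1.1 (add B):
            ○ open, literals {A=1, B=1}.
          branch 1.1.2 (add E):
            ○ open, literals {A=1, E=1}.
      branch 1.2 (add ~A, ~(B | E)):
        ~(B | E): α-rule — add ~B, ~E.
        ○ open, literals {A=0, B=0, E=0}.
  branch 2 (add ((C -> D) <-> ((~B -> A) & A))):
    ((C -> D) <-> ((~B -> A) & A)): β-rule — branch into (C -> D), ((~B -> A) & A)  //  ~(C -> D), ~((~B -> A) & A).
      branch 2.1 (add (C -> D), ((~B -> A) & A)):
        ((~B -> A) & A): α-rule — add (~B -> A), A.
        (C -> D): β-rule — branch into ~C  //  D.
          branch 2.1.1 (add ~C):
            (~B -> A): β-rule — branch into ~~B  //  A.
              branch 2.1.1.1 (add ~~B):
                ○ open, literals {A=1, B=1, C=0}.
              branch 2.1.1.2 (add A):
                ○ open, literals {A=1, C=0}.
          branch 2.1.2 (add D):
            (~B -> A): β-rule — branch into ~~B  //  A.
              branch 2.1.2.1 (add ~~B):
                ○ open, literals {A=1, B=1, D=1}.
              branch 2.1.2.2 (add A):
                ○ open, literals {A=1, D=1}.
      branch 2.2 (add ~(C -> D), ~((~B -> A) & A)):
        ~(C -> D): α-rule — add C, ~D.
        ~((~B -> A) & A): β-rule — branch into ~(~B -> A)  //  ~A.
          branch 2.2.1 (add ~(~B -> A)):
            ~(~B -> A): α-rule — add ~B, ~A.
            ○ open, literals {A=0, B=0, C=1, D=0}.
          branch 2.2.2 (add ~A):
            ○ open, literals {A=0, C=1, D=0}.
0 branches closed, 9 open.
Each open branch fixes some atoms; the unmentioned ones are free. Counting distinct full assignments: branch {A=1, B=1} (C, D, E) contributes 8 new; branch {A=1, E=1} (B, C, D) contributes 4 new; branch {A=0, B=0, E=0} (C, D) contributes 4 new; branch {A=1, B=1, C=0} (D, E) contributes 0 new; branch {A=1, C=0} (B, D, E) contributes 2 new; branch {A=1, B=1, D=1} (C, E) contributes 0 new; branch {A=1, D=1} (B, C, E) contributes 1 new; branch {A=0, B=0, C=1, D=0} (E) contributes 1 new; branch {A=0, C=1, D=0} (B, E) contributes 2 new. Total: 22.

22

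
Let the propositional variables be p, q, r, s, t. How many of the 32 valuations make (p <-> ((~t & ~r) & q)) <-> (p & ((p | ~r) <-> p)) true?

4

Initial set: {((p <-> ((~t & ~r) & q)) <-> (p & ((p | ~r) <-> p)))}.
((p <-> ((~t & ~r) & q)) <-> (p & ((p | ~r) <-> p))): β-rule — branch into (p <-> ((~t & ~r) & q)), (p & ((p | ~r) <-> p))  //  ~(p <-> ((~t & ~r) & q)), ~(p & ((p | ~r) <-> p)).
  branch 1 (add (p <-> ((~t & ~r) & q)), (p & ((p | ~r) <-> p))):
    (p & ((p | ~r) <-> p)): α-rule — add p, ((p | ~r) <-> p).
    (p <-> ((~t & ~r) & q)): β-rule — branch into p, ((~t & ~r) & q)  //  ~p, ~((~t & ~r) & q).
      branch 1.1 (add p, ((~t & ~r) & q)):
        ((~t & ~r) & q): α-rule — add (~t & ~r), q.
        (~t & ~r): α-rule — add ~t, ~r.
        ((p | ~r) <-> p): β-rule — branch into (p | ~r), p  //  ~(p | ~r), ~p.
          branch 1.1.1 (add (p | ~r), p):
            (p | ~r): β-rule — branch into p  //  ~r.
              branch 1.1.1.1 (add p):
                ○ open, literals {p=true, q=true, r=false, t=false}.
              branch 1.1.1.2 (add ~r):
                ○ open, literals {p=true, q=true, r=false, t=false}.
          branch 1.1.2 (add ~(p | ~r), ~p):
            × closes — contains both p and ~p.
      branch 1.2 (add ~p, ~((~t & ~r) & q)):
        × closes — contains both p and ~p.
  branch 2 (add ~(p <-> ((~t & ~r) & q)), ~(p & ((p | ~r) <-> p))):
    ~(p <-> ((~t & ~r) & q)): β-rule — branch into p, ~((~t & ~r) & q)  //  ~p, ((~t & ~r) & q).
      branch 2.1 (add p, ~((~t & ~r) & q)):
        ~(p & ((p | ~r) <-> p)): β-rule — branch into ~p  //  ~((p | ~r) <-> p).
          branch 2.1.1 (add ~p):
            × closes — contains both p and ~p.
          branch 2.1.2 (add ~((p | ~r) <-> p)):
            ~((~t & ~r) & q): β-rule — branch into ~(~t & ~r)  //  ~q.
              branch 2.1.2.1 (add ~(~t & ~r)):
                ~((p | ~r) <-> p): β-rule — branch into (p | ~r), ~p  //  ~(p | ~r), p.
                  branch 2.1.2.1.1 (add (p | ~r), ~p):
                    × closes — contains both p and ~p.
                  branch 2.1.2.1.2 (add ~(p | ~r), p):
                    ~(p | ~r): α-rule — add ~p, ~~r.
                    × closes — contains both p and ~p.
              branch 2.1.2.2 (add ~q):
                ~((p | ~r) <-> p): β-rule — branch into (p | ~r), ~p  //  ~(p | ~r), p.
                  branch 2.1.2.2.1 (add (p | ~r), ~p):
                    × closes — contains both p and ~p.
                  branch 2.1.2.2.2 (add ~(p | ~r), p):
                    ~(p | ~r): α-rule — add ~p, ~~r.
                    × closes — contains both p and ~p.
      branch 2.2 (add ~p, ((~t & ~r) & q)):
        ((~t & ~r) & q): α-rule — add (~t & ~r), q.
        (~t & ~r): α-rule — add ~t, ~r.
        ~(p & ((p | ~r) <-> p)): β-rule — branch into ~p  //  ~((p | ~r) <-> p).
          branch 2.2.1 (add ~p):
            ○ open, literals {p=false, q=true, r=false, t=false}.
          branch 2.2.2 (add ~((p | ~r) <-> p)):
            ~((p | ~r) <-> p): β-rule — branch into (p | ~r), ~p  //  ~(p | ~r), p.
              branch 2.2.2.1 (add (p | ~r), ~p):
                (p | ~r): β-rule — branch into p  //  ~r.
                  branch 2.2.2.1.1 (add p):
                    × closes — contains both p and ~p.
                  branch 2.2.2.1.2 (add ~r):
                    ○ open, literals {p=false, q=true, r=false, t=false}.
              branch 2.2.2.2 (add ~(p | ~r), p):
                × closes — contains both p and ~p.
9 branches closed, 4 open.
Each open branch fixes some atoms; the unmentioned ones are free. Counting distinct full assignments: branch {p=true, q=true, r=false, t=false} (s) contributes 2 new; branch {p=true, q=true, r=false, t=false} (s) contributes 0 new; branch {p=false, q=true, r=false, t=false} (s) contributes 2 new; branch {p=false, q=true, r=false, t=false} (s) contributes 0 new. Total: 4.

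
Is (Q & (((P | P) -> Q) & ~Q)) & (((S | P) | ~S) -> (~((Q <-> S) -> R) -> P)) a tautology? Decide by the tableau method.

Assume the negation and expand:
Initial set: {~((Q & (((P | P) -> Q) & ~Q)) & (((S | P) | ~S) -> (~((Q <-> S) -> R) -> P)))}.
~((Q & (((P | P) -> Q) & ~Q)) & (((S | P) | ~S) -> (~((Q <-> S) -> R) -> P))): β-rule — branch into ~(Q & (((P | P) -> Q) & ~Q))  //  ~(((S | P) | ~S) -> (~((Q <-> S) -> R) -> P)).
  branch 1 (add ~(Q & (((P | P) -> Q) & ~Q))):
    ~(Q & (((P | P) -> Q) & ~Q)): β-rule — branch into ~Q  //  ~(((P | P) -> Q) & ~Q).
      branch 1.1 (add ~Q):
        ○ open, literals {Q=false}.
      branch 1.2 (add ~(((P | P) -> Q) & ~Q)):
        ~(((P | P) -> Q) & ~Q): β-rule — branch into ~((P | P) -> Q)  //  ~~Q.
          branch 1.2.1 (add ~((P | P) -> Q)):
            ~((P | P) -> Q): α-rule — add (P | P), ~Q.
            (P | P): β-rule — branch into P  //  P.
              branch 1.2.1.1 (add P):
                ○ open, literals {P=true, Q=false}.
              branch 1.2.1.2 (add P):
                ○ open, literals {P=true, Q=false}.
          branch 1.2.2 (add ~~Q):
            ○ open, literals {Q=true}.
  branch 2 (add ~(((S | P) | ~S) -> (~((Q <-> S) -> R) -> P))):
    ~(((S | P) | ~S) -> (~((Q <-> S) -> R) -> P)): α-rule — add ((S | P) | ~S), ~(~((Q <-> S) -> R) -> P).
    ~(~((Q <-> S) -> R) -> P): α-rule — add ~((Q <-> S) -> R), ~P.
    ~((Q <-> S) -> R): α-rule — add (Q <-> S), ~R.
    ((S | P) | ~S): β-rule — branch into (S | P)  //  ~S.
      branch 2.1 (add (S | P)):
        (Q <-> S): β-rule — branch into Q, S  //  ~Q, ~S.
          branch 2.1.1 (add Q, S):
            (S | P): β-rule — branch into S  //  P.
              branch 2.1.1.1 (add S):
                ○ open, literals {P=false, Q=true, R=false, S=true}.
              branch 2.1.1.2 (add P):
                × closes — contains both P and ~P.
          branch 2.1.2 (add ~Q, ~S):
            (S | P): β-rule — branch into S  //  P.
              branch 2.1.2.1 (add S):
                × closes — contains both S and ~S.
              branch 2.1.2.2 (add P):
                × closes — contains both P and ~P.
      branch 2.2 (add ~S):
        (Q <-> S): β-rule — branch into Q, S  //  ~Q, ~S.
          branch 2.2.1 (add Q, S):
            × closes — contains both S and ~S.
          branch 2.2.2 (add ~Q, ~S):
            ○ open, literals {P=false, Q=false, R=false, S=false}.
4 branches closed, 6 open.
An open branch gives a countermodel: Q=false (unmentioned atoms arbitrary); under it the original formula is false.

Not valid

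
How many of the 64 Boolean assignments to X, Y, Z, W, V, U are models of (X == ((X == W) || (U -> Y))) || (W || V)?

Initial set: {((X == ((X == W) || (U -> Y))) || (W || V))}.
((X == ((X == W) || (U -> Y))) || (W || V)): β-rule — branch into (X == ((X == W) || (U -> Y)))  //  (W || V).
  branch 1 (add (X == ((X == W) || (U -> Y)))):
    (X == ((X == W) || (U -> Y))): β-rule — branch into X, ((X == W) || (U -> Y))  //  !X, !((X == W) || (U -> Y)).
      branch 1.1 (add X, ((X == W) || (U -> Y))):
        ((X == W) || (U -> Y)): β-rule — branch into (X == W)  //  (U -> Y).
          branch 1.1.1 (add (X == W)):
            (X == W): β-rule — branch into X, W  //  !X, !W.
              branch 1.1.1.1 (add X, W):
                ○ open, literals {W=T, X=T}.
              branch 1.1.1.2 (add !X, !W):
                × closes — contains both X and !X.
          branch 1.1.2 (add (U -> Y)):
            (U -> Y): β-rule — branch into !U  //  Y.
              branch 1.1.2.1 (add !U):
                ○ open, literals {U=F, X=T}.
              branch 1.1.2.2 (add Y):
                ○ open, literals {X=T, Y=T}.
      branch 1.2 (add !X, !((X == W) || (U -> Y))):
        !((X == W) || (U -> Y)): α-rule — add !(X == W), !(U -> Y).
        !(U -> Y): α-rule — add U, !Y.
        !(X == W): β-rule — branch into X, !W  //  !X, W.
          branch 1.2.1 (add X, !W):
            × closes — contains both X and !X.
          branch 1.2.2 (add !X, W):
            ○ open, literals {U=T, W=T, X=F, Y=F}.
  branch 2 (add (W || V)):
    (W || V): β-rule — branch into W  //  V.
      branch 2.1 (add W):
        ○ open, literals {W=T}.
      branch 2.2 (add V):
        ○ open, literals {V=T}.
2 branches closed, 6 open.
Each open branch fixes some atoms; the unmentioned ones are free. Counting distinct full assignments: branch {W=T, X=T} (Y, Z, V, U) contributes 16 new; branch {U=F, X=T} (Y, Z, W, V) contributes 8 new; branch {X=T, Y=T} (Z, W, V, U) contributes 4 new; branch {U=T, W=T, X=F, Y=F} (Z, V) contributes 4 new; branch {W=T} (X, Y, Z, V, U) contributes 12 new; branch {V=T} (X, Y, Z, W, U) contributes 10 new. Total: 54.

54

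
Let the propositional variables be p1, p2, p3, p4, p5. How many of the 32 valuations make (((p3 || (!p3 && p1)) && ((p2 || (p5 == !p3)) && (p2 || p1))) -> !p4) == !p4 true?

Initial set: {T ((((p3 || (!p3 && p1)) && ((p2 || (p5 == !p3)) && (p2 || p1))) -> !p4) == !p4)}.
T ((((p3 || (!p3 && p1)) && ((p2 || (p5 == !p3)) && (p2 || p1))) -> !p4) == !p4): β-rule — branch into T (((p3 || (!p3 && p1)) && ((p2 || (p5 == !p3)) && (p2 || p1))) -> !p4), T !p4  //  F (((p3 || (!p3 && p1)) && ((p2 || (p5 == !p3)) && (p2 || p1))) -> !p4), F !p4.
  branch 1 (add T (((p3 || (!p3 && p1)) && ((p2 || (p5 == !p3)) && (p2 || p1))) -> !p4), T !p4):
    T (((p3 || (!p3 && p1)) && ((p2 || (p5 == !p3)) && (p2 || p1))) -> !p4): β-rule — branch into F ((p3 || (!p3 && p1)) && ((p2 || (p5 == !p3)) && (p2 || p1)))  //  T !p4.
      branch 1.1 (add F ((p3 || (!p3 && p1)) && ((p2 || (p5 == !p3)) && (p2 || p1)))):
        F ((p3 || (!p3 && p1)) && ((p2 || (p5 == !p3)) && (p2 || p1))): β-rule — branch into F (p3 || (!p3 && p1))  //  F ((p2 || (p5 == !p3)) && (p2 || p1)).
          branch 1.1.1 (add F (p3 || (!p3 && p1))):
            F (p3 || (!p3 && p1)): α-rule — add F p3, F (!p3 && p1).
            F (!p3 && p1): β-rule — branch into F !p3  //  F p1.
              branch 1.1.1.1 (add F !p3):
                × closes — contains both p3 and !p3.
              branch 1.1.1.2 (add F p1):
                ○ open, literals {p1=0, p3=0, p4=0}.
          branch 1.1.2 (add F ((p2 || (p5 == !p3)) && (p2 || p1))):
            F ((p2 || (p5 == !p3)) && (p2 || p1)): β-rule — branch into F (p2 || (p5 == !p3))  //  F (p2 || p1).
              branch 1.1.2.1 (add F (p2 || (p5 == !p3))):
                F (p2 || (p5 == !p3)): α-rule — add F p2, F (p5 == !p3).
                F (p5 == !p3): β-rule — branch into T p5, F !p3  //  F p5, T !p3.
                  branch 1.1.2.1.1 (add T p5, F !p3):
                    ○ open, literals {p2=0, p3=1, p4=0, p5=1}.
                  branch 1.1.2.1.2 (add F p5, T !p3):
                    ○ open, literals {p2=0, p3=0, p4=0, p5=0}.
              branch 1.1.2.2 (add F (p2 || p1)):
                F (p2 || p1): α-rule — add F p2, F p1.
                ○ open, literals {p1=0, p2=0, p4=0}.
      branch 1.2 (add T !p4):
        ○ open, literals {p4=0}.
  branch 2 (add F (((p3 || (!p3 && p1)) && ((p2 || (p5 == !p3)) && (p2 || p1))) -> !p4), F !p4):
    F (((p3 || (!p3 && p1)) && ((p2 || (p5 == !p3)) && (p2 || p1))) -> !p4): α-rule — add T ((p3 || (!p3 && p1)) && ((p2 || (p5 == !p3)) && (p2 || p1))), F !p4.
    T ((p3 || (!p3 && p1)) && ((p2 || (p5 == !p3)) && (p2 || p1))): α-rule — add T (p3 || (!p3 && p1)), T ((p2 || (p5 == !p3)) && (p2 || p1)).
    T ((p2 || (p5 == !p3)) && (p2 || p1)): α-rule — add T (p2 || (p5 == !p3)), T (p2 || p1).
    T (p3 || (!p3 && p1)): β-rule — branch into T p3  //  T (!p3 && p1).
      branch 2.1 (add T p3):
        T (p2 || (p5 == !p3)): β-rule — branch into T p2  //  T (p5 == !p3).
          branch 2.1.1 (add T p2):
            T (p2 || p1): β-rule — branch into T p2  //  T p1.
              branch 2.1.1.1 (add T p2):
                ○ open, literals {p2=1, p3=1, p4=1}.
              branch 2.1.1.2 (add T p1):
                ○ open, literals {p1=1, p2=1, p3=1, p4=1}.
          branch 2.1.2 (add T (p5 == !p3)):
            T (p2 || p1): β-rule — branch into T p2  //  T p1.
              branch 2.1.2.1 (add T p2):
                T (p5 == !p3): β-rule — branch into T p5, T !p3  //  F p5, F !p3.
                  branch 2.1.2.1.1 (add T p5, T !p3):
                    × closes — contains both p3 and !p3.
                  branch 2.1.2.1.2 (add F p5, F !p3):
                    ○ open, literals {p2=1, p3=1, p4=1, p5=0}.
              branch 2.1.2.2 (add T p1):
                T (p5 == !p3): β-rule — branch into T p5, T !p3  //  F p5, F !p3.
                  branch 2.1.2.2.1 (add T p5, T !p3):
                    × closes — contains both p3 and !p3.
                  branch 2.1.2.2.2 (add F p5, F !p3):
                    ○ open, literals {p1=1, p3=1, p4=1, p5=0}.
      branch 2.2 (add T (!p3 && p1)):
        T (!p3 && p1): α-rule — add T !p3, T p1.
        T (p2 || (p5 == !p3)): β-rule — branch into T p2  //  T (p5 == !p3).
          branch 2.2.1 (add T p2):
            T (p2 || p1): β-rule — branch into T p2  //  T p1.
              branch 2.2.1.1 (add T p2):
                ○ open, literals {p1=1, p2=1, p3=0, p4=1}.
              branch 2.2.1.2 (add T p1):
                ○ open, literals {p1=1, p2=1, p3=0, p4=1}.
          branch 2.2.2 (add T (p5 == !p3)):
            T (p2 || p1): β-rule — branch into T p2  //  T p1.
              branch 2.2.2.1 (add T p2):
                T (p5 == !p3): β-rule — branch into T p5, T !p3  //  F p5, F !p3.
                  branch 2.2.2.1.1 (add T p5, T !p3):
                    ○ open, literals {p1=1, p2=1, p3=0, p4=1, p5=1}.
                  branch 2.2.2.1.2 (add F p5, F !p3):
                    × closes — contains both p3 and !p3.
              branch 2.2.2.2 (add T p1):
                T (p5 == !p3): β-rule — branch into T p5, T !p3  //  F p5, F !p3.
                  branch 2.2.2.2.1 (add T p5, T !p3):
                    ○ open, literals {p1=1, p3=0, p4=1, p5=1}.
                  branch 2.2.2.2.2 (add F p5, F !p3):
                    × closes — contains both p3 and !p3.
5 branches closed, 13 open.
Each open branch fixes some atoms; the unmentioned ones are free. Counting distinct full assignments: branch {p1=0, p3=0, p4=0} (p2, p5) contributes 4 new; branch {p2=0, p3=1, p4=0, p5=1} (p1) contributes 2 new; branch {p2=0, p3=0, p4=0, p5=0} (p1) contributes 1 new; branch {p1=0, p2=0, p4=0} (p3, p5) contributes 1 new; branch {p4=0} (p1, p2, p3, p5) contributes 8 new; branch {p2=1, p3=1, p4=1} (p1, p5) contributes 4 new; branch {p1=1, p2=1, p3=1, p4=1} (p5) contributes 0 new; branch {p2=1, p3=1, p4=1, p5=0} (p1) contributes 0 new; branch {p1=1, p3=1, p4=1, p5=0} (p2) contributes 1 new; branch {p1=1, p2=1, p3=0, p4=1} (p5) contributes 2 new; branch {p1=1, p2=1, p3=0, p4=1} (p5) contributes 0 new; branch {p1=1, p2=1, p3=0, p4=1, p5=1} (none free) contributes 0 new; branch {p1=1, p3=0, p4=1, p5=1} (p2) contributes 1 new. Total: 24.

24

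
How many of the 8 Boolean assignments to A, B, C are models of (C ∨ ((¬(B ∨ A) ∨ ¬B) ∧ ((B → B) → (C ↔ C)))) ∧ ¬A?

Initial set: {((C ∨ ((¬(B ∨ A) ∨ ¬B) ∧ ((B → B) → (C ↔ C)))) ∧ ¬A)}.
((C ∨ ((¬(B ∨ A) ∨ ¬B) ∧ ((B → B) → (C ↔ C)))) ∧ ¬A): α-rule — add (C ∨ ((¬(B ∨ A) ∨ ¬B) ∧ ((B → B) → (C ↔ C)))), ¬A.
(C ∨ ((¬(B ∨ A) ∨ ¬B) ∧ ((B → B) → (C ↔ C)))): β-rule — branch into C  //  ((¬(B ∨ A) ∨ ¬B) ∧ ((B → B) → (C ↔ C))).
  branch 1 (add C):
    ○ open, literals {A=0, C=1}.
  branch 2 (add ((¬(B ∨ A) ∨ ¬B) ∧ ((B → B) → (C ↔ C)))):
    ((¬(B ∨ A) ∨ ¬B) ∧ ((B → B) → (C ↔ C))): α-rule — add (¬(B ∨ A) ∨ ¬B), ((B → B) → (C ↔ C)).
    (¬(B ∨ A) ∨ ¬B): β-rule — branch into ¬(B ∨ A)  //  ¬B.
      branch 2.1 (add ¬(B ∨ A)):
        ¬(B ∨ A): α-rule — add ¬B, ¬A.
        ((B → B) → (C ↔ C)): β-rule — branch into ¬(B → B)  //  (C ↔ C).
          branch 2.1.1 (add ¬(B → B)):
            ¬(B → B): α-rule — add B, ¬B.
            × closes — contains both B and ¬B.
          branch 2.1.2 (add (C ↔ C)):
            (C ↔ C): β-rule — branch into C, C  //  ¬C, ¬C.
              branch 2.1.2.1 (add C, C):
                ○ open, literals {A=0, B=0, C=1}.
              branch 2.1.2.2 (add ¬C, ¬C):
                ○ open, literals {A=0, B=0, C=0}.
      branch 2.2 (add ¬B):
        ((B → B) → (C ↔ C)): β-rule — branch into ¬(B → B)  //  (C ↔ C).
          branch 2.2.1 (add ¬(B → B)):
            ¬(B → B): α-rule — add B, ¬B.
            × closes — contains both B and ¬B.
          branch 2.2.2 (add (C ↔ C)):
            (C ↔ C): β-rule — branch into C, C  //  ¬C, ¬C.
              branch 2.2.2.1 (add C, C):
                ○ open, literals {A=0, B=0, C=1}.
              branch 2.2.2.2 (add ¬C, ¬C):
                ○ open, literals {A=0, B=0, C=0}.
2 branches closed, 5 open.
Each open branch fixes some atoms; the unmentioned ones are free. Counting distinct full assignments: branch {A=0, C=1} (B) contributes 2 new; branch {A=0, B=0, C=1} (none free) contributes 0 new; branch {A=0, B=0, C=0} (none free) contributes 1 new; branch {A=0, B=0, C=1} (none free) contributes 0 new; branch {A=0, B=0, C=0} (none free) contributes 0 new. Total: 3.

3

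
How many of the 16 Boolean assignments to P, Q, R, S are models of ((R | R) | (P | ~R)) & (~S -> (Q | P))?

Initial set: {(((R | R) | (P | ~R)) & (~S -> (Q | P)))}.
(((R | R) | (P | ~R)) & (~S -> (Q | P))): α-rule — add ((R | R) | (P | ~R)), (~S -> (Q | P)).
((R | R) | (P | ~R)): β-rule — branch into (R | R)  //  (P | ~R).
  branch 1 (add (R | R)):
    (~S -> (Q | P)): β-rule — branch into ~~S  //  (Q | P).
      branch 1.1 (add ~~S):
        (R | R): β-rule — branch into R  //  R.
          branch 1.1.1 (add R):
            ○ open, literals {R=T, S=T}.
          branch 1.1.2 (add R):
            ○ open, literals {R=T, S=T}.
      branch 1.2 (add (Q | P)):
        (R | R): β-rule — branch into R  //  R.
          branch 1.2.1 (add R):
            (Q | P): β-rule — branch into Q  //  P.
              branch 1.2.1.1 (add Q):
                ○ open, literals {Q=T, R=T}.
              branch 1.2.1.2 (add P):
                ○ open, literals {P=T, R=T}.
          branch 1.2.2 (add R):
            (Q | P): β-rule — branch into Q  //  P.
              branch 1.2.2.1 (add Q):
                ○ open, literals {Q=T, R=T}.
              branch 1.2.2.2 (add P):
                ○ open, literals {P=T, R=T}.
  branch 2 (add (P | ~R)):
    (~S -> (Q | P)): β-rule — branch into ~~S  //  (Q | P).
      branch 2.1 (add ~~S):
        (P | ~R): β-rule — branch into P  //  ~R.
          branch 2.1.1 (add P):
            ○ open, literals {P=T, S=T}.
          branch 2.1.2 (add ~R):
            ○ open, literals {R=F, S=T}.
      branch 2.2 (add (Q | P)):
        (P | ~R): β-rule — branch into P  //  ~R.
          branch 2.2.1 (add P):
            (Q | P): β-rule — branch into Q  //  P.
              branch 2.2.1.1 (add Q):
                ○ open, literals {P=T, Q=T}.
              branch 2.2.1.2 (add P):
                ○ open, literals {P=T}.
          branch 2.2.2 (add ~R):
            (Q | P): β-rule — branch into Q  //  P.
              branch 2.2.2.1 (add Q):
                ○ open, literals {Q=T, R=F}.
              branch 2.2.2.2 (add P):
                ○ open, literals {P=T, R=F}.
0 branches closed, 12 open.
Each open branch fixes some atoms; the unmentioned ones are free. Counting distinct full assignments: branch {R=T, S=T} (P, Q) contributes 4 new; branch {R=T, S=T} (P, Q) contributes 0 new; branch {Q=T, R=T} (P, S) contributes 2 new; branch {P=T, R=T} (Q, S) contributes 1 new; branch {Q=T, R=T} (P, S) contributes 0 new; branch {P=T, R=T} (Q, S) contributes 0 new; branch {P=T, S=T} (Q, R) contributes 2 new; branch {R=F, S=T} (P, Q) contributes 2 new; branch {P=T, Q=T} (R, S) contributes 1 new; branch {P=T} (Q, R, S) contributes 1 new; branch {Q=T, R=F} (P, S) contributes 1 new; branch {P=T, R=F} (Q, S) contributes 0 new. Total: 14.

14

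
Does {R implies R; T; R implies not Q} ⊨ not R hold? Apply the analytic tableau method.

No

Initial set: {(R implies R); T; (R implies not Q); not not R}.
(R implies R): β-rule — branch into not R  //  R.
  branch 1 (add not R):
    × closes — contains both R and not R.
  branch 2 (add R):
    (R implies not Q): β-rule — branch into not R  //  not Q.
      branch 2.1 (add not R):
        × closes — contains both R and not R.
      branch 2.2 (add not Q):
        ○ open, literals {Q=F, R=T, T=T}.
2 branches closed, 1 open.
An open branch gives a countermodel: Q=F, R=T, T=T (unmentioned atoms arbitrary); the premises hold there but the conclusion fails.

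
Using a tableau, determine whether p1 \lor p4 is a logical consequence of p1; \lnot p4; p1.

Initial set: {T p1; T \lnot p4; T p1; F (p1 \lor p4)}.
F (p1 \lor p4): α-rule — add F p1, F p4.
× closes — contains both p1 and \lnot p1.
All 1 branch closes.
Every branch closed, so the premises entail the conclusion.

Yes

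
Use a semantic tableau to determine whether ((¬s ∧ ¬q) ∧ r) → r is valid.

Assume the negation and expand:
Initial set: {F (((¬s ∧ ¬q) ∧ r) → r)}.
F (((¬s ∧ ¬q) ∧ r) → r): α-rule — add T ((¬s ∧ ¬q) ∧ r), F r.
T ((¬s ∧ ¬q) ∧ r): α-rule — add T (¬s ∧ ¬q), T r.
× closes — contains both r and ¬r.
All 1 branch closes.
Every branch closed, so the negation is unsatisfiable and the formula is valid.

Valid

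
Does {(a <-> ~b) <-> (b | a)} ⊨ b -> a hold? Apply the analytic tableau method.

Initial set: {((a <-> ~b) <-> (b | a)); ~(b -> a)}.
~(b -> a): α-rule — add b, ~a.
((a <-> ~b) <-> (b | a)): β-rule — branch into (a <-> ~b), (b | a)  //  ~(a <-> ~b), ~(b | a).
  branch 1 (add (a <-> ~b), (b | a)):
    (a <-> ~b): β-rule — branch into a, ~b  //  ~a, ~~b.
      branch 1.1 (add a, ~b):
        × closes — contains both a and ~a.
      branch 1.2 (add ~a, ~~b):
        (b | a): β-rule — branch into b  //  a.
          branch 1.2.1 (add b):
            ○ open, literals {a=false, b=true}.
          branch 1.2.2 (add a):
            × closes — contains both a and ~a.
  branch 2 (add ~(a <-> ~b), ~(b | a)):
    ~(b | a): α-rule — add ~b, ~a.
    × closes — contains both b and ~b.
3 branches closed, 1 open.
An open branch gives a countermodel: a=false, b=true (unmentioned atoms arbitrary); the premises hold there but the conclusion fails.

No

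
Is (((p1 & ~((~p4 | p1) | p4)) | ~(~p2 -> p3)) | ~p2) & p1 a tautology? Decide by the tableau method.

Not valid

Assume the negation and expand:
Initial set: {F ((((p1 & ~((~p4 | p1) | p4)) | ~(~p2 -> p3)) | ~p2) & p1)}.
F ((((p1 & ~((~p4 | p1) | p4)) | ~(~p2 -> p3)) | ~p2) & p1): β-rule — branch into F (((p1 & ~((~p4 | p1) | p4)) | ~(~p2 -> p3)) | ~p2)  //  F p1.
  branch 1 (add F (((p1 & ~((~p4 | p1) | p4)) | ~(~p2 -> p3)) | ~p2)):
    F (((p1 & ~((~p4 | p1) | p4)) | ~(~p2 -> p3)) | ~p2): α-rule — add F ((p1 & ~((~p4 | p1) | p4)) | ~(~p2 -> p3)), F ~p2.
    F ((p1 & ~((~p4 | p1) | p4)) | ~(~p2 -> p3)): α-rule — add F (p1 & ~((~p4 | p1) | p4)), F ~(~p2 -> p3).
    F (p1 & ~((~p4 | p1) | p4)): β-rule — branch into F p1  //  F ~((~p4 | p1) | p4).
      branch 1.1 (add F p1):
        F ~(~p2 -> p3): β-rule — branch into F ~p2  //  T p3.
          branch 1.1.1 (add F ~p2):
            ○ open, literals {p1=F, p2=T}.
          branch 1.1.2 (add T p3):
            ○ open, literals {p1=F, p2=T, p3=T}.
      branch 1.2 (add F ~((~p4 | p1) | p4)):
        F ~(~p2 -> p3): β-rule — branch into F ~p2  //  T p3.
          branch 1.2.1 (add F ~p2):
            F ~((~p4 | p1) | p4): β-rule — branch into T (~p4 | p1)  //  T p4.
              branch 1.2.1.1 (add T (~p4 | p1)):
                T (~p4 | p1): β-rule — branch into T ~p4  //  T p1.
                  branch 1.2.1.1.1 (add T ~p4):
                    ○ open, literals {p2=T, p4=F}.
                  branch 1.2.1.1.2 (add T p1):
                    ○ open, literals {p1=T, p2=T}.
              branch 1.2.1.2 (add T p4):
                ○ open, literals {p2=T, p4=T}.
          branch 1.2.2 (add T p3):
            F ~((~p4 | p1) | p4): β-rule — branch into T (~p4 | p1)  //  T p4.
              branch 1.2.2.1 (add T (~p4 | p1)):
                T (~p4 | p1): β-rule — branch into T ~p4  //  T p1.
                  branch 1.2.2.1.1 (add T ~p4):
                    ○ open, literals {p2=T, p3=T, p4=F}.
                  branch 1.2.2.1.2 (add T p1):
                    ○ open, literals {p1=T, p2=T, p3=T}.
              branch 1.2.2.2 (add T p4):
                ○ open, literals {p2=T, p3=T, p4=T}.
  branch 2 (add F p1):
    ○ open, literals {p1=F}.
0 branches closed, 9 open.
An open branch gives a countermodel: p1=F, p2=T (unmentioned atoms arbitrary); under it the original formula is false.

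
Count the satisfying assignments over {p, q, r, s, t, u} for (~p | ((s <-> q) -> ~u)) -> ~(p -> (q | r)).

Initial set: {((~p | ((s <-> q) -> ~u)) -> ~(p -> (q | r)))}.
((~p | ((s <-> q) -> ~u)) -> ~(p -> (q | r))): β-rule — branch into ~(~p | ((s <-> q) -> ~u))  //  ~(p -> (q | r)).
  branch 1 (add ~(~p | ((s <-> q) -> ~u))):
    ~(~p | ((s <-> q) -> ~u)): α-rule — add ~~p, ~((s <-> q) -> ~u).
    ~((s <-> q) -> ~u): α-rule — add (s <-> q), ~~u.
    (s <-> q): β-rule — branch into s, q  //  ~s, ~q.
      branch 1.1 (add s, q):
        ○ open, literals {p=1, q=1, s=1, u=1}.
      branch 1.2 (add ~s, ~q):
        ○ open, literals {p=1, q=0, s=0, u=1}.
  branch 2 (add ~(p -> (q | r))):
    ~(p -> (q | r)): α-rule — add p, ~(q | r).
    ~(q | r): α-rule — add ~q, ~r.
    ○ open, literals {p=1, q=0, r=0}.
0 branches closed, 3 open.
Each open branch fixes some atoms; the unmentioned ones are free. Counting distinct full assignments: branch {p=1, q=1, s=1, u=1} (r, t) contributes 4 new; branch {p=1, q=0, s=0, u=1} (r, t) contributes 4 new; branch {p=1, q=0, r=0} (s, t, u) contributes 6 new. Total: 14.

14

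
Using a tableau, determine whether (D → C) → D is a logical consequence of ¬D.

Initial set: {¬D; ¬((D → C) → D)}.
¬((D → C) → D): α-rule — add (D → C), ¬D.
(D → C): β-rule — branch into ¬D  //  C.
  branch 1 (add ¬D):
    ○ open, literals {D=F}.
  branch 2 (add C):
    ○ open, literals {C=T, D=F}.
0 branches closed, 2 open.
An open branch gives a countermodel: D=F (unmentioned atoms arbitrary); the premises hold there but the conclusion fails.

No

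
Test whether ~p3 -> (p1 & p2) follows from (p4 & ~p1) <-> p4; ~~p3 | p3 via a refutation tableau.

Yes

Initial set: {((p4 & ~p1) <-> p4); (~~p3 | p3); ~(~p3 -> (p1 & p2))}.
~(~p3 -> (p1 & p2)): α-rule — add ~p3, ~(p1 & p2).
((p4 & ~p1) <-> p4): β-rule — branch into (p4 & ~p1), p4  //  ~(p4 & ~p1), ~p4.
  branch 1 (add (p4 & ~p1), p4):
    (p4 & ~p1): α-rule — add p4, ~p1.
    (~~p3 | p3): β-rule — branch into ~~p3  //  p3.
      branch 1.1 (add ~~p3):
        ~~p3: drop double negation, giving p3.
        × closes — contains both p3 and ~p3.
      branch 1.2 (add p3):
        × closes — contains both p3 and ~p3.
  branch 2 (add ~(p4 & ~p1), ~p4):
    (~~p3 | p3): β-rule — branch into ~~p3  //  p3.
      branch 2.1 (add ~~p3):
        ~~p3: drop double negation, giving p3.
        × closes — contains both p3 and ~p3.
      branch 2.2 (add p3):
        × closes — contains both p3 and ~p3.
All 4 branches close.
Every branch closed, so the premises entail the conclusion.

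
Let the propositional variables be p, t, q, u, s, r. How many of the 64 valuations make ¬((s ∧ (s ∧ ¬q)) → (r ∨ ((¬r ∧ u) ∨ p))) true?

2

Initial set: {T ¬((s ∧ (s ∧ ¬q)) → (r ∨ ((¬r ∧ u) ∨ p)))}.
T ¬((s ∧ (s ∧ ¬q)) → (r ∨ ((¬r ∧ u) ∨ p))): α-rule — add T (s ∧ (s ∧ ¬q)), F (r ∨ ((¬r ∧ u) ∨ p)).
T (s ∧ (s ∧ ¬q)): α-rule — add T s, T (s ∧ ¬q).
F (r ∨ ((¬r ∧ u) ∨ p)): α-rule — add F r, F ((¬r ∧ u) ∨ p).
T (s ∧ ¬q): α-rule — add T s, T ¬q.
F ((¬r ∧ u) ∨ p): α-rule — add F (¬r ∧ u), F p.
F (¬r ∧ u): β-rule — branch into F ¬r  //  F u.
  branch 1 (add F ¬r):
    × closes — contains both r and ¬r.
  branch 2 (add F u):
    ○ open, literals {p=false, q=false, r=false, s=true, u=false}.
1 branch closed, 1 open.
Each open branch fixes some atoms; the unmentioned ones are free. Counting distinct full assignments: branch {p=false, q=false, r=false, s=true, u=false} (t) contributes 2 new. Total: 2.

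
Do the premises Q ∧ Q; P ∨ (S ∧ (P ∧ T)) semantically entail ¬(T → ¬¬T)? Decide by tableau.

No

Initial set: {(Q ∧ Q); (P ∨ (S ∧ (P ∧ T))); ¬¬(T → ¬¬T)}.
(Q ∧ Q): α-rule — add Q, Q.
(P ∨ (S ∧ (P ∧ T))): β-rule — branch into P  //  (S ∧ (P ∧ T)).
  branch 1 (add P):
    ¬¬(T → ¬¬T): β-rule — branch into ¬T  //  ¬¬T.
      branch 1.1 (add ¬T):
        ○ open, literals {P=true, Q=true, T=false}.
      branch 1.2 (add ¬¬T):
        ¬¬T: drop double negation, giving T.
        ○ open, literals {P=true, Q=true, T=true}.
  branch 2 (add (S ∧ (P ∧ T))):
    (S ∧ (P ∧ T)): α-rule — add S, (P ∧ T).
    (P ∧ T): α-rule — add P, T.
    ¬¬(T → ¬¬T): β-rule — branch into ¬T  //  ¬¬T.
      branch 2.1 (add ¬T):
        × closes — contains both T and ¬T.
      branch 2.2 (add ¬¬T):
        ¬¬T: drop double negation, giving T.
        ○ open, literals {P=true, Q=true, S=true, T=true}.
1 branch closed, 3 open.
An open branch gives a countermodel: P=true, Q=true, T=false (unmentioned atoms arbitrary); the premises hold there but the conclusion fails.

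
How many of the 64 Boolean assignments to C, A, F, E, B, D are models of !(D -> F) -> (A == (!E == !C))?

Initial set: {(!(D -> F) -> (A == (!E == !C)))}.
(!(D -> F) -> (A == (!E == !C))): β-rule — branch into !!(D -> F)  //  (A == (!E == !C)).
  branch 1 (add !!(D -> F)):
    !!(D -> F): β-rule — branch into !D  //  F.
      branch 1.1 (add !D):
        ○ open, literals {D=0}.
      branch 1.2 (add F):
        ○ open, literals {F=1}.
  branch 2 (add (A == (!E == !C))):
    (A == (!E == !C)): β-rule — branch into A, (!E == !C)  //  !A, !(!E == !C).
      branch 2.1 (add A, (!E == !C)):
        (!E == !C): β-rule — branch into !E, !C  //  !!E, !!C.
          branch 2.1.1 (add !E, !C):
            ○ open, literals {A=1, C=0, E=0}.
          branch 2.1.2 (add !!E, !!C):
            ○ open, literals {A=1, C=1, E=1}.
      branch 2.2 (add !A, !(!E == !C)):
        !(!E == !C): β-rule — branch into !E, !!C  //  !!E, !C.
          branch 2.2.1 (add !E, !!C):
            ○ open, literals {A=0, C=1, E=0}.
          branch 2.2.2 (add !!E, !C):
            ○ open, literals {A=0, C=0, E=1}.
0 branches closed, 6 open.
Each open branch fixes some atoms; the unmentioned ones are free. Counting distinct full assignments: branch {D=0} (C, A, F, E, B) contributes 32 new; branch {F=1} (C, A, E, B, D) contributes 16 new; branch {A=1, C=0, E=0} (F, B, D) contributes 2 new; branch {A=1, C=1, E=1} (F, B, D) contributes 2 new; branch {A=0, C=1, E=0} (F, B, D) contributes 2 new; branch {A=0, C=0, E=1} (F, B, D) contributes 2 new. Total: 56.

56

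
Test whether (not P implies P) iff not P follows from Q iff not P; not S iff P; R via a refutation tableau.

No

Initial set: {(Q iff not P); (not S iff P); R; not ((not P implies P) iff not P)}.
(Q iff not P): β-rule — branch into Q, not P  //  not Q, not not P.
  branch 1 (add Q, not P):
    (not S iff P): β-rule — branch into not S, P  //  not not S, not P.
      branch 1.1 (add not S, P):
        × closes — contains both P and not P.
      branch 1.2 (add not not S, not P):
        not ((not P implies P) iff not P): β-rule — branch into (not P implies P), not not P  //  not (not P implies P), not P.
          branch 1.2.1 (add (not P implies P), not not P):
            × closes — contains both P and not P.
          branch 1.2.2 (add not (not P implies P), not P):
            not (not P implies P): α-rule — add not P, not P.
            ○ open, literals {P=false, Q=true, R=true, S=true}.
  branch 2 (add not Q, not not P):
    (not S iff P): β-rule — branch into not S, P  //  not not S, not P.
      branch 2.1 (add not S, P):
        not ((not P implies P) iff not P): β-rule — branch into (not P implies P), not not P  //  not (not P implies P), not P.
          branch 2.1.1 (add (not P implies P), not not P):
            (not P implies P): β-rule — branch into not not P  //  P.
              branch 2.1.1.1 (add not not P):
                ○ open, literals {P=true, Q=false, R=true, S=false}.
              branch 2.1.1.2 (add P):
                ○ open, literals {P=true, Q=false, R=true, S=false}.
          branch 2.1.2 (add not (not P implies P), not P):
            × closes — contains both P and not P.
      branch 2.2 (add not not S, not P):
        × closes — contains both P and not P.
4 branches closed, 3 open.
An open branch gives a countermodel: P=false, Q=true, R=true, S=true (unmentioned atoms arbitrary); the premises hold there but the conclusion fails.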